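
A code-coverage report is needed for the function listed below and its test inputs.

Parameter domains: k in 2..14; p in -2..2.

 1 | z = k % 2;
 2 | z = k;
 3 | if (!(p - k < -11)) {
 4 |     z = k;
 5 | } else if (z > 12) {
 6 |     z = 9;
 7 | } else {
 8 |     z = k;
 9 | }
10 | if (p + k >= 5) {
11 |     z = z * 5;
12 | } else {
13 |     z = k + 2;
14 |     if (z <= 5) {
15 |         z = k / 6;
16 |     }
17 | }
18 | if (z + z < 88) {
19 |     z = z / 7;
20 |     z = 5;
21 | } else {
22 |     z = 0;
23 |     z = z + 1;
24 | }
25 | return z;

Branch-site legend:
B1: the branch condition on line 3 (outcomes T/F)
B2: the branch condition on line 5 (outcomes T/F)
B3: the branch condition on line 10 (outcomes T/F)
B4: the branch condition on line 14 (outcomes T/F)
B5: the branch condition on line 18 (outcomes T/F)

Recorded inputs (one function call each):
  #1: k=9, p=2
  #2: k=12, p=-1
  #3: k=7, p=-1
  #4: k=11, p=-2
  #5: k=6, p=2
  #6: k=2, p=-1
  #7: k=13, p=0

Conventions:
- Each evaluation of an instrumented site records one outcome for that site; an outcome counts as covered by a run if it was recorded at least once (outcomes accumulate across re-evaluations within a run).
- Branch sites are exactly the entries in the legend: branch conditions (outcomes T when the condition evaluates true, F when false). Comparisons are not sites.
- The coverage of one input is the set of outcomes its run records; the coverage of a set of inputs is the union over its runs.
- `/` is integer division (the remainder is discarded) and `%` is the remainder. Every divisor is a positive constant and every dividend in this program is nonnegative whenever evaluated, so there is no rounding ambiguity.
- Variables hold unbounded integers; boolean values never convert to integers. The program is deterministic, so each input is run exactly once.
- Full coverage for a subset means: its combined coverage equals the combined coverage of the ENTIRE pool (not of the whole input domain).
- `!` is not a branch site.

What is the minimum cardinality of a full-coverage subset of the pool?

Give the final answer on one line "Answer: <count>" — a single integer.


run #1 (k=9, p=2) runs B1->T, B3->T, B5->F; records B1=T, B3=T, B5=F
run #2 (k=12, p=-1) runs B1->F, B2->F, B3->T, B5->F; records B1=F, B2=F, B3=T, B5=F
run #3 (k=7, p=-1) runs B1->T, B3->T, B5->T; records B1=T, B3=T, B5=T
run #4 (k=11, p=-2) runs B1->F, B2->F, B3->T, B5->F; records B1=F, B2=F, B3=T, B5=F
run #5 (k=6, p=2) runs B1->T, B3->T, B5->T; records B1=T, B3=T, B5=T
run #6 (k=2, p=-1) runs B1->T, B3->F, B4->T, B5->T; records B1=T, B3=F, B4=T, B5=T
run #7 (k=13, p=0) runs B1->F, B2->T, B3->T, B5->F; records B1=F, B2=T, B3=T, B5=F
the full pool covers 9 outcomes: B1=T, B1=F, B2=T, B2=F, B3=T, B3=F, B4=T, B5=T, B5=F
no size-1 subset reaches all 9 outcomes (best union: 4/9)
no size-2 subset reaches all 9 outcomes (best union: 8/9)
at size 3, {2, 6, 7} reaches all 9 outcomes; every lexicographically earlier size-3 subset fails
Answer: 3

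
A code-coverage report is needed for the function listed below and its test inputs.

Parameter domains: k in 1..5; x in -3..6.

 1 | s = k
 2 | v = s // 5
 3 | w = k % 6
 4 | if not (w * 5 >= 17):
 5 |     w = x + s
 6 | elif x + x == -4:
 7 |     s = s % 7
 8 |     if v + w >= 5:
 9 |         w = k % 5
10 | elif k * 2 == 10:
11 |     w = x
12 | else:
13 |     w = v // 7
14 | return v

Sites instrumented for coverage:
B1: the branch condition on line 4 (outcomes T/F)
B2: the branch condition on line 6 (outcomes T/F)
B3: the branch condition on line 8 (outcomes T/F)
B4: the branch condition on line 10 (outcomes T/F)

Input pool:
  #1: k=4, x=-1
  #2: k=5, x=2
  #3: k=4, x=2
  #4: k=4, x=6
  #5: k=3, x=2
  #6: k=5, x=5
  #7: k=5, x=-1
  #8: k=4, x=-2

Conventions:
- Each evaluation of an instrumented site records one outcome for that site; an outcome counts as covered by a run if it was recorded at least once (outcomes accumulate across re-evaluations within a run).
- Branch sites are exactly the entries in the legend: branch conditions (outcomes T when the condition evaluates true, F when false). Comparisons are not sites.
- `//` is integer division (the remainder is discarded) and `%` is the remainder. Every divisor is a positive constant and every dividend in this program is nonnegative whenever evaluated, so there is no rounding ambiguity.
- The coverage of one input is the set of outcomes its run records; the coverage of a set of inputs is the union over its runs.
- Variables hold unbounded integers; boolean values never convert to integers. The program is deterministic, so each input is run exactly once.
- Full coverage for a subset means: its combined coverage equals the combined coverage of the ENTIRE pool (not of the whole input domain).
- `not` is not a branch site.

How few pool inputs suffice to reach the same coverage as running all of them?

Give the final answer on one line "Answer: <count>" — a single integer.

test 1 (k=4, x=-1) hits B1=F, B2=F, B4=F
test 2 (k=5, x=2) hits B1=F, B2=F, B4=T
test 3 (k=4, x=2) hits B1=F, B2=F, B4=F
test 4 (k=4, x=6) hits B1=F, B2=F, B4=F
test 5 (k=3, x=2) hits B1=T
test 6 (k=5, x=5) hits B1=F, B2=F, B4=T
test 7 (k=5, x=-1) hits B1=F, B2=F, B4=T
test 8 (k=4, x=-2) hits B1=F, B2=T, B3=F
together the pool reaches 7 outcomes: B1=T, B1=F, B2=T, B2=F, B3=F, B4=T, B4=F
size 1 is not enough: best union over all size-1 subsets is 3/7
size 2 is not enough: best union over all size-2 subsets is 5/7
size 3 is not enough: best union over all size-3 subsets is 6/7
inputs {1, 2, 5, 8} (size 4) cover everything; no size-4 subset with a lexicographically smaller index list covers all 7

Answer: 4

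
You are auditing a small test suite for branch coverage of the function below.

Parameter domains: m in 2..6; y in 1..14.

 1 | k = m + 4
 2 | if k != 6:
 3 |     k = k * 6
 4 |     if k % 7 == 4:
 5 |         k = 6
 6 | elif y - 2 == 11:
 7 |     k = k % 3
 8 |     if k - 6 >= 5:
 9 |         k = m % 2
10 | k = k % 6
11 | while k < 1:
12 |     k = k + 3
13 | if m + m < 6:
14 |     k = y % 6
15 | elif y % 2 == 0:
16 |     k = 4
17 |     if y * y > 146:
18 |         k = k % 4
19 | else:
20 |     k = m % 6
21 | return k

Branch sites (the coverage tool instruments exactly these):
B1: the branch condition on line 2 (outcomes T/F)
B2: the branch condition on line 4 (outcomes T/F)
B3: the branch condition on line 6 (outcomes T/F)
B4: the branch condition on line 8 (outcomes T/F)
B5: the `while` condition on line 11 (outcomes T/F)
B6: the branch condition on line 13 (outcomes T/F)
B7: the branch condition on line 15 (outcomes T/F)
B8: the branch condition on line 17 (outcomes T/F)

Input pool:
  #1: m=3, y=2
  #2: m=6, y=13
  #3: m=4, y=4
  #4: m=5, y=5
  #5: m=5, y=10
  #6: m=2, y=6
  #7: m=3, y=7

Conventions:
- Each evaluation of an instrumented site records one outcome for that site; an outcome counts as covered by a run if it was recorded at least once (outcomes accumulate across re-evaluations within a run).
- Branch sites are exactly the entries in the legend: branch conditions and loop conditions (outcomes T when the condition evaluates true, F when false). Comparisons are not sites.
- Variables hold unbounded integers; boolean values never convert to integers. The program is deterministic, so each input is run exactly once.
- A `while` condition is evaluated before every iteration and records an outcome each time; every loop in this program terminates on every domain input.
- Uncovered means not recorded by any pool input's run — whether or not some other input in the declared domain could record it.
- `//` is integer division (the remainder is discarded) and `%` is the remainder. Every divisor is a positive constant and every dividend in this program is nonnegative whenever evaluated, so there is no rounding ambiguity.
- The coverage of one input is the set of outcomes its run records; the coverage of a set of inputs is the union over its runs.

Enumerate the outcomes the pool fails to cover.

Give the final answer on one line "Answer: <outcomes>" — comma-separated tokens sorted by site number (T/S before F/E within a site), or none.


input #1, m=3, y=2: outcomes B1=T, B2=F, B5=T, B5=F, B6=F, B7=T, B8=F
input #2, m=6, y=13: outcomes B1=T, B2=T, B5=T, B5=F, B6=F, B7=F
input #3, m=4, y=4: outcomes B1=T, B2=F, B5=T, B5=F, B6=F, B7=T, B8=F
input #4, m=5, y=5: outcomes B1=T, B2=F, B5=T, B5=F, B6=F, B7=F
input #5, m=5, y=10: outcomes B1=T, B2=F, B5=T, B5=F, B6=F, B7=T, B8=F
input #6, m=2, y=6: outcomes B1=F, B3=F, B5=T, B5=F, B6=T
input #7, m=3, y=7: outcomes B1=T, B2=F, B5=T, B5=F, B6=F, B7=F
union over the pool: B1=T, B1=F, B2=T, B2=F, B3=F, B5=T, B5=F, B6=T, B6=F, B7=T, B7=F, B8=F
uncovered (4 of 16): B3=T, B4=T, B4=F, B8=T
Answer: B3=T, B4=T, B4=F, B8=T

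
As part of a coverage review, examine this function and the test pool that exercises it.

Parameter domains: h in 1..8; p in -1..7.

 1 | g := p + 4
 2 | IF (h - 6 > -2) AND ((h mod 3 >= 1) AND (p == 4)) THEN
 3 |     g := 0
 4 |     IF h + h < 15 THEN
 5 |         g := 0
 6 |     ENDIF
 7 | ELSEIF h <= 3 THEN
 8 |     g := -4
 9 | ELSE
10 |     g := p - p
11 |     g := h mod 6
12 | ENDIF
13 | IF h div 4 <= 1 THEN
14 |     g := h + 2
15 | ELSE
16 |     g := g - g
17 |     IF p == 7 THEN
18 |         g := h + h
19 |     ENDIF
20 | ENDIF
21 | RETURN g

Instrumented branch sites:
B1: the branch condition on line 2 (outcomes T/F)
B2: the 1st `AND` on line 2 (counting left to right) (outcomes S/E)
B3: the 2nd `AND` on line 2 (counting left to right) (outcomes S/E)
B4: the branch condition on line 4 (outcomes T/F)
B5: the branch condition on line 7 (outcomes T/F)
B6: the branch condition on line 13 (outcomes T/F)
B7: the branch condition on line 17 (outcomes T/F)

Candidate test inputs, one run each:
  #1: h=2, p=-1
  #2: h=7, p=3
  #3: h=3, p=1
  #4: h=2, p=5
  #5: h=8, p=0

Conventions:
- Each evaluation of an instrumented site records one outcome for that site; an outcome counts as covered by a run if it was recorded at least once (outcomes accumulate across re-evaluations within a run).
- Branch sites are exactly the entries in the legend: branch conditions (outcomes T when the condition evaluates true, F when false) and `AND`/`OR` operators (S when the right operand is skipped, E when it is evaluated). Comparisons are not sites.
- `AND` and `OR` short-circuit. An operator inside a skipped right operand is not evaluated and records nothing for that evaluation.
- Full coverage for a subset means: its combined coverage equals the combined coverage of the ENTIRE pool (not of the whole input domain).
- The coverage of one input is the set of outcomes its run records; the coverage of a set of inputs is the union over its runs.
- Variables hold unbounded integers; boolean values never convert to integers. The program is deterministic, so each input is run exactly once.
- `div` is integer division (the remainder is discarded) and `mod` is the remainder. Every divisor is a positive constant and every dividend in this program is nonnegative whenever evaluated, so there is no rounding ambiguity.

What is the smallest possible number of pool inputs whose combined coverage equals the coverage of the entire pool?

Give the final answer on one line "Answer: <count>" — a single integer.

run #1 (h=2, p=-1) runs B2->S, B1->F, B5->T, B6->T; records B1=F, B2=S, B5=T, B6=T
run #2 (h=7, p=3) runs B2->E, B3->E, B1->F, B5->F, B6->T; records B1=F, B2=E, B3=E, B5=F, B6=T
run #3 (h=3, p=1) runs B2->S, B1->F, B5->T, B6->T; records B1=F, B2=S, B5=T, B6=T
run #4 (h=2, p=5) runs B2->S, B1->F, B5->T, B6->T; records B1=F, B2=S, B5=T, B6=T
run #5 (h=8, p=0) runs B2->E, B3->E, B1->F, B5->F, B6->F, B7->F; records B1=F, B2=E, B3=E, B5=F, B6=F, B7=F
the full pool covers 9 outcomes: B1=F, B2=S, B2=E, B3=E, B5=T, B5=F, B6=T, B6=F, B7=F
every size-1 subset falls short of the 9 outcomes (best: 6/9)
at size 2, {1, 5} reaches all 9 outcomes; every lexicographically earlier size-2 subset fails

Answer: 2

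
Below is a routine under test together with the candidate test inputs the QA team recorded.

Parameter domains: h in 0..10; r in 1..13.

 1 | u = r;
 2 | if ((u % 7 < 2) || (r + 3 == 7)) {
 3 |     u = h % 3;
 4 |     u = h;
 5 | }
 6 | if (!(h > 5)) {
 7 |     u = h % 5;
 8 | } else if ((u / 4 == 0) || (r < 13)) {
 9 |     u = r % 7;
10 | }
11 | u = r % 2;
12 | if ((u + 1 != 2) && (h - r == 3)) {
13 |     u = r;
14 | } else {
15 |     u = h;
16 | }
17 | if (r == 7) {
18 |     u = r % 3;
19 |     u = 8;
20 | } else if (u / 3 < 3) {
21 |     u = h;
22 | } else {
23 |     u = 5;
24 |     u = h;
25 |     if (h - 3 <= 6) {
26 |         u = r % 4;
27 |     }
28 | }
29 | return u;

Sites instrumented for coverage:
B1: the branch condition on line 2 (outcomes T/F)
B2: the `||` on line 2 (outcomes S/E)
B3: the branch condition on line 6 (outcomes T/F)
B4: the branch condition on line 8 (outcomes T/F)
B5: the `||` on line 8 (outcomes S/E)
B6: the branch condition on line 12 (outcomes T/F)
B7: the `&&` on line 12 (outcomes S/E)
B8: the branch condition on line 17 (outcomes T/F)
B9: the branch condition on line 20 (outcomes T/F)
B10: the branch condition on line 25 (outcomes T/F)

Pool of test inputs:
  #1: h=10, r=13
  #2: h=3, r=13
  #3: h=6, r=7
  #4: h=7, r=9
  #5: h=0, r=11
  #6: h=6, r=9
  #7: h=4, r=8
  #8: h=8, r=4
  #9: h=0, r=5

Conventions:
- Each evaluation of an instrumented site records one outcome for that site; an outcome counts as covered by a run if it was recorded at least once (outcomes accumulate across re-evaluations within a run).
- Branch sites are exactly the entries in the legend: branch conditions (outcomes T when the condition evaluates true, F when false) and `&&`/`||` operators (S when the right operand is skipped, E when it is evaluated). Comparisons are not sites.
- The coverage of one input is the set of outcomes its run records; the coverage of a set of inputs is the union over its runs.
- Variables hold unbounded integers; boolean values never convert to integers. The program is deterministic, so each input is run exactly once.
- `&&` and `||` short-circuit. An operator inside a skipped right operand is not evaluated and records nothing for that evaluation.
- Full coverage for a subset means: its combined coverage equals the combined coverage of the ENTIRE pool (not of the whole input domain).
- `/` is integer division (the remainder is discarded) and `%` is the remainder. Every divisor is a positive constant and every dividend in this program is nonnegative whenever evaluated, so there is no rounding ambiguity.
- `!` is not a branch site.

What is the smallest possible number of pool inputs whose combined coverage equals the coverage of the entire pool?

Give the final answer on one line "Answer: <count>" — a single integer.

input #1, h=10, r=13: events B2->E, B1->F, B3->F, B5->E, B4->F, B7->S, B6->F, B8->F, B9->F, B10->F; outcomes B1=F, B2=E, B3=F, B4=F, B5=E, B6=F, B7=S, B8=F, B9=F, B10=F
input #2, h=3, r=13: events B2->E, B1->F, B3->T, B7->S, B6->F, B8->F, B9->T; outcomes B1=F, B2=E, B3=T, B6=F, B7=S, B8=F, B9=T
input #3, h=6, r=7: events B2->S, B1->T, B3->F, B5->E, B4->T, B7->S, B6->F, B8->T; outcomes B1=T, B2=S, B3=F, B4=T, B5=E, B6=F, B7=S, B8=T
input #4, h=7, r=9: events B2->E, B1->F, B3->F, B5->E, B4->T, B7->S, B6->F, B8->F, B9->T; outcomes B1=F, B2=E, B3=F, B4=T, B5=E, B6=F, B7=S, B8=F, B9=T
input #5, h=0, r=11: events B2->E, B1->F, B3->T, B7->S, B6->F, B8->F, B9->T; outcomes B1=F, B2=E, B3=T, B6=F, B7=S, B8=F, B9=T
input #6, h=6, r=9: events B2->E, B1->F, B3->F, B5->E, B4->T, B7->S, B6->F, B8->F, B9->T; outcomes B1=F, B2=E, B3=F, B4=T, B5=E, B6=F, B7=S, B8=F, B9=T
input #7, h=4, r=8: events B2->S, B1->T, B3->T, B7->E, B6->F, B8->F, B9->T; outcomes B1=T, B2=S, B3=T, B6=F, B7=E, B8=F, B9=T
input #8, h=8, r=4: events B2->E, B1->T, B3->F, B5->E, B4->T, B7->E, B6->F, B8->F, B9->T; outcomes B1=T, B2=E, B3=F, B4=T, B5=E, B6=F, B7=E, B8=F, B9=T
input #9, h=0, r=5: events B2->E, B1->F, B3->T, B7->S, B6->F, B8->F, B9->T; outcomes B1=F, B2=E, B3=T, B6=F, B7=S, B8=F, B9=T
the full pool covers 17 outcomes: B1=T, B1=F, B2=S, B2=E, B3=T, B3=F, B4=T, B4=F, B5=E, B6=F, B7=S, B7=E, B8=T, B8=F, B9=T, B9=F, B10=F
checked all size-1 subsets: none covers 17 outcomes (max 10/17)
checked all size-2 subsets: none covers 17 outcomes (max 15/17)
the canonical winner is {1, 3, 7}: size 3, full 17-outcome coverage, earliest index list among size-3 covers

Answer: 3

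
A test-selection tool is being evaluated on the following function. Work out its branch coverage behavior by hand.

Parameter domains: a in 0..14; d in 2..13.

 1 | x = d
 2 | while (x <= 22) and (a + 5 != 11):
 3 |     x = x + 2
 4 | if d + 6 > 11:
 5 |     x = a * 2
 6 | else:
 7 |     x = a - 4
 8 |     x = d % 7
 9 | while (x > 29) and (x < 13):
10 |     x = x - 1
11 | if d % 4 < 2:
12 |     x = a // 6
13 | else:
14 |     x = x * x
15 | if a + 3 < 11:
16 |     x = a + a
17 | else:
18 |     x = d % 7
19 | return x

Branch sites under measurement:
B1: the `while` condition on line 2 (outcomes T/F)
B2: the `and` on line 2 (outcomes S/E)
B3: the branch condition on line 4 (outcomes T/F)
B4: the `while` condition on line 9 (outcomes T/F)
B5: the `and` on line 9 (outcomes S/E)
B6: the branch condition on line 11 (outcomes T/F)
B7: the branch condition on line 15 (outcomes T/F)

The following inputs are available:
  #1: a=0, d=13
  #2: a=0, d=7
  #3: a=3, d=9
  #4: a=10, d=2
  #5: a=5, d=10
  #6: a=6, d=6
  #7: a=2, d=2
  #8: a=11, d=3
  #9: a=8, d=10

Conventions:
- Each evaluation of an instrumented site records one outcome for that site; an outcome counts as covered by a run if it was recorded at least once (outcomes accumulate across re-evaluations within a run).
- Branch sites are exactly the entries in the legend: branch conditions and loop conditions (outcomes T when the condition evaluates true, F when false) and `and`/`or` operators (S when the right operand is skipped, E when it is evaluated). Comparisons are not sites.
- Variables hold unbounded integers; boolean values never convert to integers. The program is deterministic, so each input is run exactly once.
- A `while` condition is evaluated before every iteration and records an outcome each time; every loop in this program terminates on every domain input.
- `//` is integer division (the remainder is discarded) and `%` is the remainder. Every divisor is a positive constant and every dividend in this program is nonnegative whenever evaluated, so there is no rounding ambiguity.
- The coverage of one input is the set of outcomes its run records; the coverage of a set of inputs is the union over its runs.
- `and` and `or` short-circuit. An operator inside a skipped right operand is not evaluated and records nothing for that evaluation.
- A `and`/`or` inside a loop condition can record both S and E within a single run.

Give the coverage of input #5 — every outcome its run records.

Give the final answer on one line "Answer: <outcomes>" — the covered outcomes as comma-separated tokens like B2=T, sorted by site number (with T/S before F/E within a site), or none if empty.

Simulating input #5 (a=5, d=10) step by step:
  B2->E, B1->T, B2->E, B1->T, B2->E, B1->T, B2->E, B1->T, B2->E, B1->T
  B2->E, B1->T, B2->E, B1->T, B2->S, B1->F, B3->T, B5->S, B4->F, B6->F
  B7->T
as a set, this run covers: B1=T, B1=F, B2=S, B2=E, B3=T, B4=F, B5=S, B6=F, B7=T

Answer: B1=T, B1=F, B2=S, B2=E, B3=T, B4=F, B5=S, B6=F, B7=T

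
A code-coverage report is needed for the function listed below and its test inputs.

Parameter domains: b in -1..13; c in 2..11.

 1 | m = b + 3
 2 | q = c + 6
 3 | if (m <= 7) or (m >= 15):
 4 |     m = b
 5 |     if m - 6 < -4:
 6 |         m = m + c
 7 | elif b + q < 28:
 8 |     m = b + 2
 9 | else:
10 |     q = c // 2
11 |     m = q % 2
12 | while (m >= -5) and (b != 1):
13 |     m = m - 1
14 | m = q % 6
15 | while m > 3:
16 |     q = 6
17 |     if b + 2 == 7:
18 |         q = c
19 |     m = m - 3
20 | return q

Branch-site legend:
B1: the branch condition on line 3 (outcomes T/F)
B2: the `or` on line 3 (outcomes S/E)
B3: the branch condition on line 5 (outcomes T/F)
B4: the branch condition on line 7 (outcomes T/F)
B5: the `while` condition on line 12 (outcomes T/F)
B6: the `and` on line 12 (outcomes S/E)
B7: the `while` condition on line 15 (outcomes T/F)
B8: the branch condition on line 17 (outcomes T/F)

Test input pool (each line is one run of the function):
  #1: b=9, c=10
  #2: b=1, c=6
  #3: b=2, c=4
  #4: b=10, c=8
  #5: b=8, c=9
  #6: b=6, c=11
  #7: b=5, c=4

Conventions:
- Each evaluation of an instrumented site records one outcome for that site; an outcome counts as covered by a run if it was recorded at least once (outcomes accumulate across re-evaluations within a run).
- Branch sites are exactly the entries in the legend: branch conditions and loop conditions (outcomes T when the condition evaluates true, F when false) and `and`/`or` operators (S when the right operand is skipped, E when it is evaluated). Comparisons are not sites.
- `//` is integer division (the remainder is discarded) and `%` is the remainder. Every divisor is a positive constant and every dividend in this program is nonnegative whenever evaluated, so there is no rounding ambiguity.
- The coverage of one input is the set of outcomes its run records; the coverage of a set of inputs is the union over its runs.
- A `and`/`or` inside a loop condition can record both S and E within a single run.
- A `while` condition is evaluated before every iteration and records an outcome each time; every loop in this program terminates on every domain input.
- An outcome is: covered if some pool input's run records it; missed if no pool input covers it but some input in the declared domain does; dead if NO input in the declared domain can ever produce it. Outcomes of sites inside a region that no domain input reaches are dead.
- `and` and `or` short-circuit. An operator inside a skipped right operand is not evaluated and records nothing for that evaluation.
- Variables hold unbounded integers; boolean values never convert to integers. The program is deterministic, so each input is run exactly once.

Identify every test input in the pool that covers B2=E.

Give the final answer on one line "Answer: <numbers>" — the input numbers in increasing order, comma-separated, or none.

input #1 (b=9, c=10): records B2=E
input #2 (b=1, c=6): does not record B2=E
input #3 (b=2, c=4): does not record B2=E
input #4 (b=10, c=8): records B2=E
input #5 (b=8, c=9): records B2=E
input #6 (b=6, c=11): records B2=E
input #7 (b=5, c=4): records B2=E

Answer: 1, 4, 5, 6, 7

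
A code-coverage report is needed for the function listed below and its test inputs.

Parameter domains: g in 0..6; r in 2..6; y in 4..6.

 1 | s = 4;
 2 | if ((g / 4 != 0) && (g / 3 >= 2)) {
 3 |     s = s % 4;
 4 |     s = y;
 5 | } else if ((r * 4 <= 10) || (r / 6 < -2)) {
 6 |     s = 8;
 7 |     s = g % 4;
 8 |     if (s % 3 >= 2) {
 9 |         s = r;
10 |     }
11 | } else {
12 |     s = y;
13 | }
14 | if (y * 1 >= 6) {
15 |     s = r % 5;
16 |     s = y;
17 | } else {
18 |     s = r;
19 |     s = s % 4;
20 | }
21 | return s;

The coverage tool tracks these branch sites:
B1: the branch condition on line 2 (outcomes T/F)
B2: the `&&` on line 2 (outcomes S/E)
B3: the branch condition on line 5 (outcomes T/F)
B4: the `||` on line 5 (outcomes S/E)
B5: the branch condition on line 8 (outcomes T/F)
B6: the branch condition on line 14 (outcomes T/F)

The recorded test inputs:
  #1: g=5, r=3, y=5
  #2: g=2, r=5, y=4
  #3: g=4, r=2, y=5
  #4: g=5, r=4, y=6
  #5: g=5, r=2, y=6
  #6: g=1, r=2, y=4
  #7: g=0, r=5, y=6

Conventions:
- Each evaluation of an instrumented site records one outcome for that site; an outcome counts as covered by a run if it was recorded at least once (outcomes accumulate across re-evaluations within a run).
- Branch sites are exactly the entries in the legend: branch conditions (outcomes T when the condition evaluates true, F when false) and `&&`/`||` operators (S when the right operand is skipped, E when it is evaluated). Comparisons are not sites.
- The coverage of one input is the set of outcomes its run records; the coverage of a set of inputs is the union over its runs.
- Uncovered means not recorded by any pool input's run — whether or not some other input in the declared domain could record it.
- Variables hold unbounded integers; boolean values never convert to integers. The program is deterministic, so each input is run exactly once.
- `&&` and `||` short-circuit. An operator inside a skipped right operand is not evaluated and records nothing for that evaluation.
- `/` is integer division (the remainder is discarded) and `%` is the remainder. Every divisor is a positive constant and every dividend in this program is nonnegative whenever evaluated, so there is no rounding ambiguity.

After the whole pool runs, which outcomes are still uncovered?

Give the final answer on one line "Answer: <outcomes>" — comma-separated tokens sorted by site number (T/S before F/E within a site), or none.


input #1 (g=5, r=3, y=5): events B2->E, B1->F, B4->E, B3->F, B6->F; covers B1=F, B2=E, B3=F, B4=E, B6=F
input #2 (g=2, r=5, y=4): events B2->S, B1->F, B4->E, B3->F, B6->F; covers B1=F, B2=S, B3=F, B4=E, B6=F
input #3 (g=4, r=2, y=5): events B2->E, B1->F, B4->S, B3->T, B5->F, B6->F; covers B1=F, B2=E, B3=T, B4=S, B5=F, B6=F
input #4 (g=5, r=4, y=6): events B2->E, B1->F, B4->E, B3->F, B6->T; covers B1=F, B2=E, B3=F, B4=E, B6=T
input #5 (g=5, r=2, y=6): events B2->E, B1->F, B4->S, B3->T, B5->F, B6->T; covers B1=F, B2=E, B3=T, B4=S, B5=F, B6=T
input #6 (g=1, r=2, y=4): events B2->S, B1->F, B4->S, B3->T, B5->F, B6->F; covers B1=F, B2=S, B3=T, B4=S, B5=F, B6=F
input #7 (g=0, r=5, y=6): events B2->S, B1->F, B4->E, B3->F, B6->T; covers B1=F, B2=S, B3=F, B4=E, B6=T
union over the pool: B1=F, B2=S, B2=E, B3=T, B3=F, B4=S, B4=E, B5=F, B6=T, B6=F
uncovered (2 of 12): B1=T, B5=T
Answer: B1=T, B5=T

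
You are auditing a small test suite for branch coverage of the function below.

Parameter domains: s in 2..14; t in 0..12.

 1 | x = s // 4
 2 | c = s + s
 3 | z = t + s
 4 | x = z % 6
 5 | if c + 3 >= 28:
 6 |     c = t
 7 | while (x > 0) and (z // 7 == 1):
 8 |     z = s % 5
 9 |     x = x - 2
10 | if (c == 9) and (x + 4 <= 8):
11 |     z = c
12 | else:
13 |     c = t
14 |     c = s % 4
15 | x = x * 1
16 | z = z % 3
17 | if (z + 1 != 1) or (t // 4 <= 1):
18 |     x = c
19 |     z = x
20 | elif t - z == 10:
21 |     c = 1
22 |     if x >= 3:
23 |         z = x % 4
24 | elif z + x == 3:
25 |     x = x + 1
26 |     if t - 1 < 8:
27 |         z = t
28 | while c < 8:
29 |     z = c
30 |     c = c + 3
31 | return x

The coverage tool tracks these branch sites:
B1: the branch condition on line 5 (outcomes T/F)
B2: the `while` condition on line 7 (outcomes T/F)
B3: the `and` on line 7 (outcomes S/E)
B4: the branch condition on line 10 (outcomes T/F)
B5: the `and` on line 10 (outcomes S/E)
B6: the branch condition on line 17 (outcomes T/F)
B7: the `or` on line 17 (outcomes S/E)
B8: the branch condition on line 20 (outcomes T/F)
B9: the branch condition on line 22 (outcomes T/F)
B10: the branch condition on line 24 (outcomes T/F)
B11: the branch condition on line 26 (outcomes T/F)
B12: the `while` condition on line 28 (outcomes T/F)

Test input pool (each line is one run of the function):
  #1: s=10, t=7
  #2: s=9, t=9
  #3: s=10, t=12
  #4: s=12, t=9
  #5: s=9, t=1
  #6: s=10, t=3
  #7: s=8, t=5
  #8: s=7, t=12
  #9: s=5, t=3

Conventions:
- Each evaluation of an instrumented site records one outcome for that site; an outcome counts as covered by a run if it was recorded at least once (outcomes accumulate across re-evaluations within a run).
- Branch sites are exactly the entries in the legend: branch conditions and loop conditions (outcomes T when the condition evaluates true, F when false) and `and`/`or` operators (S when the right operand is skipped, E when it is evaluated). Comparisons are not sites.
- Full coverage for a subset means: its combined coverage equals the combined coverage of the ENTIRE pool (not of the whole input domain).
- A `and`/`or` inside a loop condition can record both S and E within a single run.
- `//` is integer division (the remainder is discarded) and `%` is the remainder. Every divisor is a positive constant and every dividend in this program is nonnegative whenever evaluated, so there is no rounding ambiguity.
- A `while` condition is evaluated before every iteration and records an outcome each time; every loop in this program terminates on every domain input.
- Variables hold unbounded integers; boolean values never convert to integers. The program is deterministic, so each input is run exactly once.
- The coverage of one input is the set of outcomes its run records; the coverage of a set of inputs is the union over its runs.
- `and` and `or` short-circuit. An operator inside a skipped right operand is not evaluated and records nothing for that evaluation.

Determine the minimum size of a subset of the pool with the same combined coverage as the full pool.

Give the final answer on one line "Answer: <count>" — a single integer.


input #1, s=10, t=7: events B1->F, B3->E, B2->F, B5->S, B4->F, B7->S, B6->T, B12->T, B12->T, B12->F; outcomes B1=F, B2=F, B3=E, B4=F, B5=S, B6=T, B7=S, B12=T, B12=F
input #2, s=9, t=9: events B1->F, B3->S, B2->F, B5->S, B4->F, B7->E, B6->F, B8->F, B10->F, B12->T, B12->T, B12->T, B12->F; outcomes B1=F, B2=F, B3=S, B4=F, B5=S, B6=F, B7=E, B8=F, B10=F, B12=T, B12=F
input #3, s=10, t=12: events B1->F, B3->E, B2->F, B5->S, B4->F, B7->S, B6->T, B12->T, B12->T, B12->F; outcomes B1=F, B2=F, B3=E, B4=F, B5=S, B6=T, B7=S, B12=T, B12=F
input #4, s=12, t=9: events B1->F, B3->E, B2->F, B5->S, B4->F, B7->E, B6->F, B8->F, B10->T, B11->F, B12->T, B12->T, B12->T, B12->F; outcomes B1=F, B2=F, B3=E, B4=F, B5=S, B6=F, B7=E, B8=F, B10=T, B11=F, B12=T, B12=F
input #5, s=9, t=1: events B1->F, B3->E, B2->T, B3->E, B2->F, B5->S, B4->F, B7->S, B6->T, B12->T, B12->T, B12->T, B12->F; outcomes B1=F, B2=T, B2=F, B3=E, B4=F, B5=S, B6=T, B7=S, B12=T, B12=F
input #6, s=10, t=3: events B1->F, B3->E, B2->T, B3->S, B2->F, B5->S, B4->F, B7->E, B6->T, B12->T, B12->T, B12->F; outcomes B1=F, B2=T, B2=F, B3=S, B3=E, B4=F, B5=S, B6=T, B7=E, B12=T, B12=F
input #7, s=8, t=5: events B1->F, B3->E, B2->T, B3->S, B2->F, B5->S, B4->F, B7->E, B6->T, B12->T, B12->T, B12->T, B12->F; outcomes B1=F, B2=T, B2=F, B3=S, B3=E, B4=F, B5=S, B6=T, B7=E, B12=T, B12=F
input #8, s=7, t=12: events B1->F, B3->E, B2->F, B5->S, B4->F, B7->S, B6->T, B12->T, B12->T, B12->F; outcomes B1=F, B2=F, B3=E, B4=F, B5=S, B6=T, B7=S, B12=T, B12=F
input #9, s=5, t=3: events B1->F, B3->E, B2->T, B3->S, B2->F, B5->S, B4->F, B7->E, B6->T, B12->T, B12->T, B12->T, B12->F; outcomes B1=F, B2=T, B2=F, B3=S, B3=E, B4=F, B5=S, B6=T, B7=E, B12=T, B12=F
union over all inputs: B1=F, B2=T, B2=F, B3=S, B3=E, B4=F, B5=S, B6=T, B6=F, B7=S, B7=E, B8=F, B10=T, B10=F, B11=F, B12=T, B12=F (17 outcomes)
size 1 is not enough: best union over all size-1 subsets is 12/17
size 2 is not enough: best union over all size-2 subsets is 15/17
the canonical winner is {2, 4, 5}: size 3, full 17-outcome coverage, earliest index list among size-3 covers
Answer: 3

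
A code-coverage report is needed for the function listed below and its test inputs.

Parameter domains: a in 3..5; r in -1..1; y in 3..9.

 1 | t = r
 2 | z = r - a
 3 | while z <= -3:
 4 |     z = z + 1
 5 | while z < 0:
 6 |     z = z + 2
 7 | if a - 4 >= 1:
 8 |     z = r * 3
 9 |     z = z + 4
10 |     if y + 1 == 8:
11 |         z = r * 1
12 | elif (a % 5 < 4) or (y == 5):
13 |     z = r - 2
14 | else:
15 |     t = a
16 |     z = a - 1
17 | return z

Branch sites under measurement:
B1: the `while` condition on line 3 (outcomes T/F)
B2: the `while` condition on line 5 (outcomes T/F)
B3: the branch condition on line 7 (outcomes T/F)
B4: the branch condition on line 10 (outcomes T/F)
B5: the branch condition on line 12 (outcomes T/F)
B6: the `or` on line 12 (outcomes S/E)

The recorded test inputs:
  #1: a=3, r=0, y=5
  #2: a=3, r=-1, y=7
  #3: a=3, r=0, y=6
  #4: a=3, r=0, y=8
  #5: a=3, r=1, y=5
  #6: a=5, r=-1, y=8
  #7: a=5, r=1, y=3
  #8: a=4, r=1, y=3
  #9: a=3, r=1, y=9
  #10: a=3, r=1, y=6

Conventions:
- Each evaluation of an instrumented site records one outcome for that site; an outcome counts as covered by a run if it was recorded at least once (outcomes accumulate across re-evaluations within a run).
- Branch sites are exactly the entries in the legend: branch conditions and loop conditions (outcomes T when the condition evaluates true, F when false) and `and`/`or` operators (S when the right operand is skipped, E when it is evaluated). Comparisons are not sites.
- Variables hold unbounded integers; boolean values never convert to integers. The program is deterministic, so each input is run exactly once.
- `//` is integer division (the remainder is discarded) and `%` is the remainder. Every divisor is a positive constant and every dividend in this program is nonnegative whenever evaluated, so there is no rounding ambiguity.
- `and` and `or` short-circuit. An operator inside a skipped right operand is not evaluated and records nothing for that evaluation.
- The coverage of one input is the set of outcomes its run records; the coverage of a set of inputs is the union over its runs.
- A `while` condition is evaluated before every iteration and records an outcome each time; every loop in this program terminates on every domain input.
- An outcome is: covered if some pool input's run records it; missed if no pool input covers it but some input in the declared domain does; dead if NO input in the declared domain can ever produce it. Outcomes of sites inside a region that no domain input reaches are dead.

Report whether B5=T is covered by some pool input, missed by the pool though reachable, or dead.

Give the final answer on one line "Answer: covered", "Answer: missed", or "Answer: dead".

B5=T is recorded by pool input(s) 1, 2, 3, 4, 5, 9, 10 -> covered

Answer: covered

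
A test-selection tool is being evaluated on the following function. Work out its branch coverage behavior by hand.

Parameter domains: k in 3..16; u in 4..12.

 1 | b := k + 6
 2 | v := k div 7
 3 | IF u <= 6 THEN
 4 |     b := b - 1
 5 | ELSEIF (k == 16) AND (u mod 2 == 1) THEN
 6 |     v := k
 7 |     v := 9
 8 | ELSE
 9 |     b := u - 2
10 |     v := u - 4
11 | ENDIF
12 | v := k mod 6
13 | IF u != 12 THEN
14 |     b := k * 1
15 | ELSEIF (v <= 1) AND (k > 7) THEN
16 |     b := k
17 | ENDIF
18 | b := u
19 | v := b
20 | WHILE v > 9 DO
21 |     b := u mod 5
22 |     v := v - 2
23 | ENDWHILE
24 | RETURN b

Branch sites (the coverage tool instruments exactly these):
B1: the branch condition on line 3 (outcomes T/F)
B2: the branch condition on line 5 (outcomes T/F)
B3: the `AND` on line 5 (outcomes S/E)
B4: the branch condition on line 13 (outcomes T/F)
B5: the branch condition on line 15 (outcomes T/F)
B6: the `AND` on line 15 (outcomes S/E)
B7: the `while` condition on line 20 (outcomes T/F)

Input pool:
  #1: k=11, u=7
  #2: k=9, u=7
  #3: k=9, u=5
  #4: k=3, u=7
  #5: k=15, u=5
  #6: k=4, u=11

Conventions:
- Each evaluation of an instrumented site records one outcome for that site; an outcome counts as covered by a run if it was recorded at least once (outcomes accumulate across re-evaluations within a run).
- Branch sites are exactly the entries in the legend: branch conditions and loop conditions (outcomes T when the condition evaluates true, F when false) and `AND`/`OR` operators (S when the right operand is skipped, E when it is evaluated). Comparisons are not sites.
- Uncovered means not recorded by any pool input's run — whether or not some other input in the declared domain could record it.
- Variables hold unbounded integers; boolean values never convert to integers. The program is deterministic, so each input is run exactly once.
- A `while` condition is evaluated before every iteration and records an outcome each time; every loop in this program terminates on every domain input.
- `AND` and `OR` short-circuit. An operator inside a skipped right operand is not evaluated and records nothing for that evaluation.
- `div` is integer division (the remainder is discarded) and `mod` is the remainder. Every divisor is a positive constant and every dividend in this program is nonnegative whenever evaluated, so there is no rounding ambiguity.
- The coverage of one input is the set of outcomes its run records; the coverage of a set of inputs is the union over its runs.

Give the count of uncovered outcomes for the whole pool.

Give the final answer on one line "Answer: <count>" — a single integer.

test 1 (k=11, u=7) fires B1->F, B3->S, B2->F, B4->T, B7->F; hits B1=F, B2=F, B3=S, B4=T, B7=F
test 2 (k=9, u=7) fires B1->F, B3->S, B2->F, B4->T, B7->F; hits B1=F, B2=F, B3=S, B4=T, B7=F
test 3 (k=9, u=5) fires B1->T, B4->T, B7->F; hits B1=T, B4=T, B7=F
test 4 (k=3, u=7) fires B1->F, B3->S, B2->F, B4->T, B7->F; hits B1=F, B2=F, B3=S, B4=T, B7=F
test 5 (k=15, u=5) fires B1->T, B4->T, B7->F; hits B1=T, B4=T, B7=F
test 6 (k=4, u=11) fires B1->F, B3->S, B2->F, B4->T, B7->T, B7->F; hits B1=F, B2=F, B3=S, B4=T, B7=T, B7=F
union over the pool: B1=T, B1=F, B2=F, B3=S, B4=T, B7=T, B7=F
uncovered (7 of 14): B2=T, B3=E, B4=F, B5=T, B5=F, B6=S, B6=E

Answer: 7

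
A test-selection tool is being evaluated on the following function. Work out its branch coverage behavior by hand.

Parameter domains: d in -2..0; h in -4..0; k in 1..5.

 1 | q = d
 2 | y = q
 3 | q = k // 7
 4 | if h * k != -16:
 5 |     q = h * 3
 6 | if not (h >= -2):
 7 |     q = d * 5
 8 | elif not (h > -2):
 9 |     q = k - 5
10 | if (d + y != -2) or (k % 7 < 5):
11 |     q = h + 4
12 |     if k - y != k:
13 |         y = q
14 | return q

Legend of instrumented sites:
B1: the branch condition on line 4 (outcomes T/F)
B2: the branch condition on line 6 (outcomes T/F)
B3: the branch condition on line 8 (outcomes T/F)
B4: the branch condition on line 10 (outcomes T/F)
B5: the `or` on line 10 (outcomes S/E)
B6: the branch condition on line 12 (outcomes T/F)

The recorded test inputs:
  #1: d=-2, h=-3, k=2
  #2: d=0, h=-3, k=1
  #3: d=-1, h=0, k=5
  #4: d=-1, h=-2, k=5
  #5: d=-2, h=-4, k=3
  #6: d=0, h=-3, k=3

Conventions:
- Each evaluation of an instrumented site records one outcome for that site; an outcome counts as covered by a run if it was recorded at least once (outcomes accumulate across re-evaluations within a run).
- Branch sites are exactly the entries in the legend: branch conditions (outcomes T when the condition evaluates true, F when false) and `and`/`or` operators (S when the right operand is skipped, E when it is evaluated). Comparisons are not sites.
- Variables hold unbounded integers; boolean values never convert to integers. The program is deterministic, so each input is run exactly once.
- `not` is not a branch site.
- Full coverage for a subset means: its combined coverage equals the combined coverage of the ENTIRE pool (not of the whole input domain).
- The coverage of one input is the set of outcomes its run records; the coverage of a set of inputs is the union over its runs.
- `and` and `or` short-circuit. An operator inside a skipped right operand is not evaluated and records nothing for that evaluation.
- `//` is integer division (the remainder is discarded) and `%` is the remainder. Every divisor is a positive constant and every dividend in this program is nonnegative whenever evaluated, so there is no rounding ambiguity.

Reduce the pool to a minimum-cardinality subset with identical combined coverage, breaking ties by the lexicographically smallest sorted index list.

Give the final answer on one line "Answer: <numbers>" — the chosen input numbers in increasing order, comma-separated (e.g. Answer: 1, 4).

test 1 (d=-2, h=-3, k=2) fires B1->T, B2->T, B5->S, B4->T, B6->T; hits B1=T, B2=T, B4=T, B5=S, B6=T
test 2 (d=0, h=-3, k=1) fires B1->T, B2->T, B5->S, B4->T, B6->F; hits B1=T, B2=T, B4=T, B5=S, B6=F
test 3 (d=-1, h=0, k=5) fires B1->T, B2->F, B3->F, B5->E, B4->F; hits B1=T, B2=F, B3=F, B4=F, B5=E
test 4 (d=-1, h=-2, k=5) fires B1->T, B2->F, B3->T, B5->E, B4->F; hits B1=T, B2=F, B3=T, B4=F, B5=E
test 5 (d=-2, h=-4, k=3) fires B1->T, B2->T, B5->S, B4->T, B6->T; hits B1=T, B2=T, B4=T, B5=S, B6=T
test 6 (d=0, h=-3, k=3) fires B1->T, B2->T, B5->S, B4->T, B6->F; hits B1=T, B2=T, B4=T, B5=S, B6=F
together the pool reaches 11 outcomes: B1=T, B2=T, B2=F, B3=T, B3=F, B4=T, B4=F, B5=S, B5=E, B6=T, B6=F
size 1 is not enough: best union over all size-1 subsets is 5/11
size 2 is not enough: best union over all size-2 subsets is 9/11
size 3 is not enough: best union over all size-3 subsets is 10/11
at size 4, {1, 2, 3, 4} reaches all 11 outcomes; every lexicographically earlier size-4 subset fails

Answer: 1, 2, 3, 4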